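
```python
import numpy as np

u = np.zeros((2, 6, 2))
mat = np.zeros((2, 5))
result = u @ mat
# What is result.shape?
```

(2, 6, 5)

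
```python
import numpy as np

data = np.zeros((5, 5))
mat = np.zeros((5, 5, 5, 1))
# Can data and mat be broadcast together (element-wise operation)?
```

Yes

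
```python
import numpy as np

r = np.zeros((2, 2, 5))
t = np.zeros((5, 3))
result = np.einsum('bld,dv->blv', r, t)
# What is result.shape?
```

(2, 2, 3)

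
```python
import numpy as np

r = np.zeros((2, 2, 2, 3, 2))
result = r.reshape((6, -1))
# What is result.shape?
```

(6, 8)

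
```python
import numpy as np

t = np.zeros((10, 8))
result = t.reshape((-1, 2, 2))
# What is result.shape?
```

(20, 2, 2)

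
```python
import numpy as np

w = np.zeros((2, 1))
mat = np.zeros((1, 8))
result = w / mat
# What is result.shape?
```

(2, 8)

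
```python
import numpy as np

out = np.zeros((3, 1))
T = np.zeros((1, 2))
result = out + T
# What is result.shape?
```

(3, 2)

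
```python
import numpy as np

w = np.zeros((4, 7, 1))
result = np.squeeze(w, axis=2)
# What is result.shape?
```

(4, 7)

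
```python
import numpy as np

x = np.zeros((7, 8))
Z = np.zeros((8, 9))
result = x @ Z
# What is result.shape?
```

(7, 9)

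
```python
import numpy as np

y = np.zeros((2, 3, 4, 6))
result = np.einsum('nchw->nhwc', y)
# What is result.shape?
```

(2, 4, 6, 3)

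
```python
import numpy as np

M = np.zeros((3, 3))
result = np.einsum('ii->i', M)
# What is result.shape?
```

(3,)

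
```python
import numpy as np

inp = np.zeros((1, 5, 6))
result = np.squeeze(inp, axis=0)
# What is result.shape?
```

(5, 6)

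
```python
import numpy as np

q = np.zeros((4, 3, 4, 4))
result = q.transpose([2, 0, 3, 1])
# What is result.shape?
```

(4, 4, 4, 3)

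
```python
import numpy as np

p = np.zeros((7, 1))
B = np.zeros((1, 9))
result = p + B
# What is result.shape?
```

(7, 9)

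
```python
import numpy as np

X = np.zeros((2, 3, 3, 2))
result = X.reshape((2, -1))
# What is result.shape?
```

(2, 18)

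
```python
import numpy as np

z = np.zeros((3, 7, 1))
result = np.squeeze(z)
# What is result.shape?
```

(3, 7)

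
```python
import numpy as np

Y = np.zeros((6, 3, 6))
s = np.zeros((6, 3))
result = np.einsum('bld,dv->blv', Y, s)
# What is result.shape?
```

(6, 3, 3)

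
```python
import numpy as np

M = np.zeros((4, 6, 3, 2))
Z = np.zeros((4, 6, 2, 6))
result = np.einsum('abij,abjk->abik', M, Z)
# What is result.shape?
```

(4, 6, 3, 6)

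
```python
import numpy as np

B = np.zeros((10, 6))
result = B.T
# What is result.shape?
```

(6, 10)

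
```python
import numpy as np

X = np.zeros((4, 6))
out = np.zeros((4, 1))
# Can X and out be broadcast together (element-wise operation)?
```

Yes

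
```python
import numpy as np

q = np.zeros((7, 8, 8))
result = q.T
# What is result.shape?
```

(8, 8, 7)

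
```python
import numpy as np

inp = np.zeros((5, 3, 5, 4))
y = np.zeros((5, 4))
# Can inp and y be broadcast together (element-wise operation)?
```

Yes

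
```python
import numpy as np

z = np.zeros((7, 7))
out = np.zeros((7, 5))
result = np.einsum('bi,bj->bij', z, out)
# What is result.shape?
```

(7, 7, 5)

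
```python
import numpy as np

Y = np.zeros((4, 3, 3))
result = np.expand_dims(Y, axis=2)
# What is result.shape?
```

(4, 3, 1, 3)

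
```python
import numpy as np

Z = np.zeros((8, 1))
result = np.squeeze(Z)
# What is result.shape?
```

(8,)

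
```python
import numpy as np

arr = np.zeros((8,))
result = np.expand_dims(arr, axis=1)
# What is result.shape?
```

(8, 1)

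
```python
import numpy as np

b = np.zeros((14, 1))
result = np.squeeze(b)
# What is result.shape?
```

(14,)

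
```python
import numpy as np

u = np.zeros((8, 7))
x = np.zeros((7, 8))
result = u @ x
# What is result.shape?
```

(8, 8)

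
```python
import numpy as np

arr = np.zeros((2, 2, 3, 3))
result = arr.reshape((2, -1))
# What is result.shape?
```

(2, 18)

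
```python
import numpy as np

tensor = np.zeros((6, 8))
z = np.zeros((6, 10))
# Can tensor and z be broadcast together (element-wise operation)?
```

No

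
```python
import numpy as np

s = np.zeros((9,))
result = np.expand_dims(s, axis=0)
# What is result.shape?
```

(1, 9)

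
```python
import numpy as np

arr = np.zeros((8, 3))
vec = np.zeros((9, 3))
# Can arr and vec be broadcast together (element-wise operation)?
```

No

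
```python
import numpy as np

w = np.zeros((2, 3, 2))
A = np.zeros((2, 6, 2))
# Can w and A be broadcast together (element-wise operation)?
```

No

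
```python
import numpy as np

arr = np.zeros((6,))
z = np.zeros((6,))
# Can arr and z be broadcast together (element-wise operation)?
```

Yes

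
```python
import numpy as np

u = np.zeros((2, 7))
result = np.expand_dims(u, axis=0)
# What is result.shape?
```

(1, 2, 7)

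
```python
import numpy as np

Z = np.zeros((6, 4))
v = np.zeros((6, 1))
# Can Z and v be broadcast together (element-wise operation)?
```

Yes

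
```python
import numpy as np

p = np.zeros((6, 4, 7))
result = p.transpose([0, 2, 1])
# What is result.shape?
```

(6, 7, 4)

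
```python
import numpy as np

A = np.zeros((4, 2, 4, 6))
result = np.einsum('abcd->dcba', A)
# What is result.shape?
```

(6, 4, 2, 4)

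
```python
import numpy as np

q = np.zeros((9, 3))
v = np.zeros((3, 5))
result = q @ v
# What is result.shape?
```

(9, 5)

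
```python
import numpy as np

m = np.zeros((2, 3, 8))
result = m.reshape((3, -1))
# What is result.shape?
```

(3, 16)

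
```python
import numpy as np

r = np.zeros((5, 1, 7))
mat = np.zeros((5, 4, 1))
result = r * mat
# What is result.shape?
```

(5, 4, 7)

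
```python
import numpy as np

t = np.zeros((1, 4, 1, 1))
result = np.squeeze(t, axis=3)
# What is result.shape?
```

(1, 4, 1)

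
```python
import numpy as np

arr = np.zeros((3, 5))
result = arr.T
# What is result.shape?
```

(5, 3)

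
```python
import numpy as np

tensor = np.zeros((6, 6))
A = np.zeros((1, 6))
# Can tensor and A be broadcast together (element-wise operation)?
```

Yes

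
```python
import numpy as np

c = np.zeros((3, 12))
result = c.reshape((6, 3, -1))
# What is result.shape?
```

(6, 3, 2)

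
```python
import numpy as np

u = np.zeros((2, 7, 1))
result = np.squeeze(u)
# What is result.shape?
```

(2, 7)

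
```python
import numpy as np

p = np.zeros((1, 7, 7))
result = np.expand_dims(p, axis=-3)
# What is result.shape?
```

(1, 1, 7, 7)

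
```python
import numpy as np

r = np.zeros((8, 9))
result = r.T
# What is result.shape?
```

(9, 8)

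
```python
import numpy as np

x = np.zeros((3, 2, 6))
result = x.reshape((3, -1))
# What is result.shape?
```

(3, 12)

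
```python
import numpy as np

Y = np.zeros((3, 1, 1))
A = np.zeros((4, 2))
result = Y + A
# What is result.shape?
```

(3, 4, 2)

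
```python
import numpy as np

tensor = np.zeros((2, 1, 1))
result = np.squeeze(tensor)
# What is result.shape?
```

(2,)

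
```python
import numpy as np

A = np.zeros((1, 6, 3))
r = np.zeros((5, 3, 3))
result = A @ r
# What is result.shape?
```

(5, 6, 3)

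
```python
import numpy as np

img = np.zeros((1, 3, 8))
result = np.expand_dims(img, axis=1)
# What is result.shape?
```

(1, 1, 3, 8)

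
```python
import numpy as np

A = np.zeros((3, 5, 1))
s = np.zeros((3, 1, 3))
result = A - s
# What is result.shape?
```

(3, 5, 3)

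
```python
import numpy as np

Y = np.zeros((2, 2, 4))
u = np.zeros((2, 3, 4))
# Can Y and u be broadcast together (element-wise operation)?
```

No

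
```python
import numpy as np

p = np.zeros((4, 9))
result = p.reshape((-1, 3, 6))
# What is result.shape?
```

(2, 3, 6)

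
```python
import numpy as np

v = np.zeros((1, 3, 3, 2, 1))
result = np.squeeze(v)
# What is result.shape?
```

(3, 3, 2)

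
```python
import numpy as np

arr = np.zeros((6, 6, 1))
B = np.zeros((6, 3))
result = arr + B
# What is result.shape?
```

(6, 6, 3)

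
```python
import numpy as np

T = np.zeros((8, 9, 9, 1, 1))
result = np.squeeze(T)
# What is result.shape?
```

(8, 9, 9)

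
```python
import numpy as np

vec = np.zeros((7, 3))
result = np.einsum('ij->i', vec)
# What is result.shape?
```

(7,)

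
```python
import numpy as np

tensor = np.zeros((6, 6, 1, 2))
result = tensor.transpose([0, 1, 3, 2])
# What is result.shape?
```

(6, 6, 2, 1)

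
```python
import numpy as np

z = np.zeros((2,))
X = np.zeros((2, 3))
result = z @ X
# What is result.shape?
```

(3,)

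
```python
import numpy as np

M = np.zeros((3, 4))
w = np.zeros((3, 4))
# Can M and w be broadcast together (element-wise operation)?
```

Yes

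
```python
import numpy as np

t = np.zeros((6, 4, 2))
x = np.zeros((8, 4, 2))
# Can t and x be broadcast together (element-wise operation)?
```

No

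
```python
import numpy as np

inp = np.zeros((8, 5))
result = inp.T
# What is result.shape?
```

(5, 8)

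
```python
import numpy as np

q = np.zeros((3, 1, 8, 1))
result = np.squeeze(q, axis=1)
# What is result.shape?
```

(3, 8, 1)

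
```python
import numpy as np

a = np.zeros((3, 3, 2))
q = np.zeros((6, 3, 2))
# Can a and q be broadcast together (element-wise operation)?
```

No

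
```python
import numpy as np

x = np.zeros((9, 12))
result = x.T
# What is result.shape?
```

(12, 9)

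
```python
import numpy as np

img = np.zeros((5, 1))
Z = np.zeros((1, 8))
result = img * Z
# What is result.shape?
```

(5, 8)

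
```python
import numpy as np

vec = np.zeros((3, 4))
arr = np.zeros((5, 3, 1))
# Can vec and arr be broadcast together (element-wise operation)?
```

Yes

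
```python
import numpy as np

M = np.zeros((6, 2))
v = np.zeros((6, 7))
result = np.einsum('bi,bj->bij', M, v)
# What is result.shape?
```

(6, 2, 7)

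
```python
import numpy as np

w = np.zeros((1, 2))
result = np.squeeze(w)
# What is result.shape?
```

(2,)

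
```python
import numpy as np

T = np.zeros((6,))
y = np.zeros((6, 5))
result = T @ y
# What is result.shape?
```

(5,)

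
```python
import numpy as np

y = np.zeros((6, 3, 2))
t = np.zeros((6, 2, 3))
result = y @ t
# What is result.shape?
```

(6, 3, 3)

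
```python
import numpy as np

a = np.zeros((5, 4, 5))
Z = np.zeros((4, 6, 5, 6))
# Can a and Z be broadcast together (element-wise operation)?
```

No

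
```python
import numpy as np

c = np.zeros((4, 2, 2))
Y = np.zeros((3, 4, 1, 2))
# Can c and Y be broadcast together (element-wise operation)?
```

Yes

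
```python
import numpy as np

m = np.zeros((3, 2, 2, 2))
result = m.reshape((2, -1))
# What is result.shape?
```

(2, 12)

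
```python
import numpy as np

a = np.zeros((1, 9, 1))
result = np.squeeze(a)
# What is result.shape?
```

(9,)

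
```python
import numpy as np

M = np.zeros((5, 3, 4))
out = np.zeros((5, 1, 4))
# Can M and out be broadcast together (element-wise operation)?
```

Yes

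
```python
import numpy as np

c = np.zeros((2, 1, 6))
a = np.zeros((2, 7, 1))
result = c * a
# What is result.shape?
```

(2, 7, 6)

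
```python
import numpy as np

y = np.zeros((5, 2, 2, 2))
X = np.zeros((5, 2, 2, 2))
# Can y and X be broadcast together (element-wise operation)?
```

Yes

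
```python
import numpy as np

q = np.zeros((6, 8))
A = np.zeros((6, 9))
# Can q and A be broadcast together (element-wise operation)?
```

No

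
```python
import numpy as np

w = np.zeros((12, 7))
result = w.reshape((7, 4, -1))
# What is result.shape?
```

(7, 4, 3)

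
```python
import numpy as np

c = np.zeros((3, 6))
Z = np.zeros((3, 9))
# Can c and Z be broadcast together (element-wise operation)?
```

No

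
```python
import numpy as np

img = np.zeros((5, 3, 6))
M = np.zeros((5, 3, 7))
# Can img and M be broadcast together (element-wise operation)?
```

No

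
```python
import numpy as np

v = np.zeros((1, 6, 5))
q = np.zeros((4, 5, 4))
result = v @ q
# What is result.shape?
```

(4, 6, 4)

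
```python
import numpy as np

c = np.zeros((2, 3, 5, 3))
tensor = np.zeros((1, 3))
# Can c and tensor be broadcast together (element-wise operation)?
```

Yes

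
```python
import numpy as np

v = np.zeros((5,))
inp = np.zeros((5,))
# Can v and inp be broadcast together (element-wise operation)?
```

Yes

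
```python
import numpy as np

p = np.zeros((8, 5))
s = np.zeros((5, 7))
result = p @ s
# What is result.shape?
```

(8, 7)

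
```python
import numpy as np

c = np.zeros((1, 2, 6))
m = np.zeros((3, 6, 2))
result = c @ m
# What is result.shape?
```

(3, 2, 2)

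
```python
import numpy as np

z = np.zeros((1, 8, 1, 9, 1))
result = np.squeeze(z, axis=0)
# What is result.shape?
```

(8, 1, 9, 1)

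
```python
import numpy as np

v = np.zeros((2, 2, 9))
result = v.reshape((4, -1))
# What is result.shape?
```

(4, 9)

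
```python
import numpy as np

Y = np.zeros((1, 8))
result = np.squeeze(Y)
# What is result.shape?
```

(8,)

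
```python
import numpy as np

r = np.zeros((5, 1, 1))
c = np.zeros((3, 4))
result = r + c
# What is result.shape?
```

(5, 3, 4)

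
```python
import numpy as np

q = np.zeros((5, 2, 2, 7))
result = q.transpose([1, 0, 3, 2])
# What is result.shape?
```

(2, 5, 7, 2)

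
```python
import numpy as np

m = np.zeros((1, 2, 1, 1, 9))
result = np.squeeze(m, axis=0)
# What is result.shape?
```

(2, 1, 1, 9)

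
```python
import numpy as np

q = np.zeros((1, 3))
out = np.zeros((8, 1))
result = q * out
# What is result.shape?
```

(8, 3)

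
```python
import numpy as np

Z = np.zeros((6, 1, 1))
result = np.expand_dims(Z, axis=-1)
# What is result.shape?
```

(6, 1, 1, 1)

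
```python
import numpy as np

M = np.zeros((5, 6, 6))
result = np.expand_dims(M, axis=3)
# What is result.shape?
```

(5, 6, 6, 1)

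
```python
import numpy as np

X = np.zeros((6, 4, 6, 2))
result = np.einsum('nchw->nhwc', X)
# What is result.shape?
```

(6, 6, 2, 4)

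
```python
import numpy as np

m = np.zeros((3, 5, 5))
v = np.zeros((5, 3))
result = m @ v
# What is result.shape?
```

(3, 5, 3)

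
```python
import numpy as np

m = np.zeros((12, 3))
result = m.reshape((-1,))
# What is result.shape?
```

(36,)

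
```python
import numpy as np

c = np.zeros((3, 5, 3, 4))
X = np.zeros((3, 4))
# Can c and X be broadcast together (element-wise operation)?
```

Yes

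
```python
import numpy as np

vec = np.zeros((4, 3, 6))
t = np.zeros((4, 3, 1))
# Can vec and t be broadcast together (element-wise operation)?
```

Yes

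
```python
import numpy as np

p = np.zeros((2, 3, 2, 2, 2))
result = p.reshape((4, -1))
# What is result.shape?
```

(4, 12)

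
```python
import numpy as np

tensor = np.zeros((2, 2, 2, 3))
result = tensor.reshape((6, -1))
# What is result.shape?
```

(6, 4)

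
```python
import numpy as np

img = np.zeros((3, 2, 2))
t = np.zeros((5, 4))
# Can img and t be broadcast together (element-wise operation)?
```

No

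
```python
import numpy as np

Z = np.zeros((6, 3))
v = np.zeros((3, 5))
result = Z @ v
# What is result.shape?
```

(6, 5)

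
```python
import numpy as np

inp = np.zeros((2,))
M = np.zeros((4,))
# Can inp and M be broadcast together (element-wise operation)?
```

No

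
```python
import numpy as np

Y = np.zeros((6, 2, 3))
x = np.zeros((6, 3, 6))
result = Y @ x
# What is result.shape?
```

(6, 2, 6)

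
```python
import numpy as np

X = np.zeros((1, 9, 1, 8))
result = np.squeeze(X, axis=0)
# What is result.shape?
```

(9, 1, 8)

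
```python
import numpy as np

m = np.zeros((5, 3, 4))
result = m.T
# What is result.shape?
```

(4, 3, 5)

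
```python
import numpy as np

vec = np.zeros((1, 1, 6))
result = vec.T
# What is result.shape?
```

(6, 1, 1)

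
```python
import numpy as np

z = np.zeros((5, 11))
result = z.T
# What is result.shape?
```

(11, 5)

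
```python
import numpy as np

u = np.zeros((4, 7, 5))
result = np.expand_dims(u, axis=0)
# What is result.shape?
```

(1, 4, 7, 5)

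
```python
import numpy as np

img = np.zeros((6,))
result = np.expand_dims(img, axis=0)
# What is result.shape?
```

(1, 6)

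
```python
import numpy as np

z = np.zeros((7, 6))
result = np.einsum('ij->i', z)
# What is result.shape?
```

(7,)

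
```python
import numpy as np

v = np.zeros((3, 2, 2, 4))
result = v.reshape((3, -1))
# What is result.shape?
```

(3, 16)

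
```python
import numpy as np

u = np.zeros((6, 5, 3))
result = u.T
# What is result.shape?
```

(3, 5, 6)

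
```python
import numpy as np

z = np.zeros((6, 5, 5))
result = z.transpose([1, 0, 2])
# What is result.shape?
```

(5, 6, 5)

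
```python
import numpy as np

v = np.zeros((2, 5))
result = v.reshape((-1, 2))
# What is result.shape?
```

(5, 2)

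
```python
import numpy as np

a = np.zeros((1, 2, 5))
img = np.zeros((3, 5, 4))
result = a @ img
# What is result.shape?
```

(3, 2, 4)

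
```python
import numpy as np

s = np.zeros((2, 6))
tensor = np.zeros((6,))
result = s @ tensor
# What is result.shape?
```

(2,)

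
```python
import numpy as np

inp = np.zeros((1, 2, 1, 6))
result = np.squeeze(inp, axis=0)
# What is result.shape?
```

(2, 1, 6)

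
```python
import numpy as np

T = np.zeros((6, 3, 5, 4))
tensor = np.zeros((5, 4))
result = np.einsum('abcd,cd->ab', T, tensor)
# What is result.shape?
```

(6, 3)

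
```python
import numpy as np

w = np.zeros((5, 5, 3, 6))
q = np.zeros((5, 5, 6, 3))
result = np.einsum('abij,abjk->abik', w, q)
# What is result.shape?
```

(5, 5, 3, 3)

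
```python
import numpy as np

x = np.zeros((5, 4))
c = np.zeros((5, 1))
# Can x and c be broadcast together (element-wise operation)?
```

Yes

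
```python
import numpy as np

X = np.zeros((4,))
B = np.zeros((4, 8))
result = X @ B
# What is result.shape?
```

(8,)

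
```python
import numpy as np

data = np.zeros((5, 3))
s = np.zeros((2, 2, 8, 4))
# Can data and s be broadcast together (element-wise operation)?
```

No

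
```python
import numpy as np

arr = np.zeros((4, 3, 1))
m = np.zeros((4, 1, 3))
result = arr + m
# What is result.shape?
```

(4, 3, 3)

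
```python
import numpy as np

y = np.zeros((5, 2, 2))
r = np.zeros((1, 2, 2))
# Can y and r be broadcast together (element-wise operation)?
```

Yes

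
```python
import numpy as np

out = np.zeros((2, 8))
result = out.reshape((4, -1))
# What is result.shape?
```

(4, 4)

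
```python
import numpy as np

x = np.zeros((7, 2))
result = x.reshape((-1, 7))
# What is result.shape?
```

(2, 7)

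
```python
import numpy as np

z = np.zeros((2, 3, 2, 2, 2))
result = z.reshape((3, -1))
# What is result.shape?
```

(3, 16)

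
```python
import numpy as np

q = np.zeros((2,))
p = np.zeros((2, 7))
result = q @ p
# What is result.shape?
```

(7,)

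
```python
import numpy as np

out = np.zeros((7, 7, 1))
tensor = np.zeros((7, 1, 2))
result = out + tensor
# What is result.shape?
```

(7, 7, 2)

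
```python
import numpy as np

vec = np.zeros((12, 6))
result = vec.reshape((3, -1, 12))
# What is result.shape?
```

(3, 2, 12)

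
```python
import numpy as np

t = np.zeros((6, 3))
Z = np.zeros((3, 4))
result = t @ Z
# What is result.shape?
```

(6, 4)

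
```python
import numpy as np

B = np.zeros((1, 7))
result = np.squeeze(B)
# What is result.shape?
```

(7,)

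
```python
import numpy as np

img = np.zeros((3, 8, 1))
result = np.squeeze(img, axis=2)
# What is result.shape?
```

(3, 8)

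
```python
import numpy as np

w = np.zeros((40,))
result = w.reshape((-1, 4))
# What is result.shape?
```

(10, 4)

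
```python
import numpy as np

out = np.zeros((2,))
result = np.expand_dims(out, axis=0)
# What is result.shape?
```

(1, 2)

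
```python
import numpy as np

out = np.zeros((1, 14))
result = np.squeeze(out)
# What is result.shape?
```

(14,)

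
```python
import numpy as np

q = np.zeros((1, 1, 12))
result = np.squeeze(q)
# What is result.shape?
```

(12,)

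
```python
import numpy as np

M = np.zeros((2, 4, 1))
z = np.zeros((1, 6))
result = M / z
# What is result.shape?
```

(2, 4, 6)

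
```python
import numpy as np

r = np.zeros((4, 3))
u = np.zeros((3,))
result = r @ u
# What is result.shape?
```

(4,)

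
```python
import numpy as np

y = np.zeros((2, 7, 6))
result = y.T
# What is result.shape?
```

(6, 7, 2)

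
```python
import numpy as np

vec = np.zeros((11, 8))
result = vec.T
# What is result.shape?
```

(8, 11)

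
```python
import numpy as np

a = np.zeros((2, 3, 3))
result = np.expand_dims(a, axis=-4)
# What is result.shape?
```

(1, 2, 3, 3)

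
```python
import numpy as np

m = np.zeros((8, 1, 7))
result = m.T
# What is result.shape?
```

(7, 1, 8)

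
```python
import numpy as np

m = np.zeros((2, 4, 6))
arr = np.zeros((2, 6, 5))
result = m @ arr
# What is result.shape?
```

(2, 4, 5)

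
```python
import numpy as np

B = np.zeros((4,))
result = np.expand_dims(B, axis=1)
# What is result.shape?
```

(4, 1)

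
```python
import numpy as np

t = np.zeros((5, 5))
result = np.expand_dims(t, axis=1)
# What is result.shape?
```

(5, 1, 5)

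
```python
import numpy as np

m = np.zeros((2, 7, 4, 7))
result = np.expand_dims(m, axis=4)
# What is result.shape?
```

(2, 7, 4, 7, 1)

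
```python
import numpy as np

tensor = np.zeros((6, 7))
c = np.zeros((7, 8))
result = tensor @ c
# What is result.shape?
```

(6, 8)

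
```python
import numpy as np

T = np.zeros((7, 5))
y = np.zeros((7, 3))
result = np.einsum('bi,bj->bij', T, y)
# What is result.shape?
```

(7, 5, 3)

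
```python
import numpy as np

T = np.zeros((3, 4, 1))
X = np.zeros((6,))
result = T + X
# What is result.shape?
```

(3, 4, 6)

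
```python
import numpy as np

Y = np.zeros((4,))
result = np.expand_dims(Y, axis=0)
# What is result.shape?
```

(1, 4)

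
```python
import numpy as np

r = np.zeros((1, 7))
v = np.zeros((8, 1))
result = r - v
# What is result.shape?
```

(8, 7)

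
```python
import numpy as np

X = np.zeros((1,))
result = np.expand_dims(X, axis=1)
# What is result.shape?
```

(1, 1)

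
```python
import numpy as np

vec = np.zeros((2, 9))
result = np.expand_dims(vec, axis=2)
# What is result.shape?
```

(2, 9, 1)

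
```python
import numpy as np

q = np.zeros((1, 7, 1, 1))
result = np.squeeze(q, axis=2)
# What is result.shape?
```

(1, 7, 1)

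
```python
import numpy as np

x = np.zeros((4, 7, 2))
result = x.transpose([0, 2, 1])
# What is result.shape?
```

(4, 2, 7)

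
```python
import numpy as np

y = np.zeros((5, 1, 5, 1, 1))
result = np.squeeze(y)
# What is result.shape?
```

(5, 5)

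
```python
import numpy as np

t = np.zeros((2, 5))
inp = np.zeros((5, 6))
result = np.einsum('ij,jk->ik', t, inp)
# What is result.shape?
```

(2, 6)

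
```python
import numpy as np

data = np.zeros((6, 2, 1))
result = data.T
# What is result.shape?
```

(1, 2, 6)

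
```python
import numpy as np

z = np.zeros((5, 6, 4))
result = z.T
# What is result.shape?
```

(4, 6, 5)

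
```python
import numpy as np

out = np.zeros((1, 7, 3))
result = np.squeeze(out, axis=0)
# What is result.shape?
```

(7, 3)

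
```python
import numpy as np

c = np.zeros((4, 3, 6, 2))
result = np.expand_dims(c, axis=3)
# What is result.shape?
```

(4, 3, 6, 1, 2)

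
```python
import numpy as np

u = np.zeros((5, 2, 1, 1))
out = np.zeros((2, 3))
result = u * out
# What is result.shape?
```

(5, 2, 2, 3)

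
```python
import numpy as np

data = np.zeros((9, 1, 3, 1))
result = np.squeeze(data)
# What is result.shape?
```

(9, 3)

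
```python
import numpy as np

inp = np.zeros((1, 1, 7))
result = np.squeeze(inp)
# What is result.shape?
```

(7,)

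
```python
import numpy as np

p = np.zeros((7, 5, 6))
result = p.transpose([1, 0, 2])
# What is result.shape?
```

(5, 7, 6)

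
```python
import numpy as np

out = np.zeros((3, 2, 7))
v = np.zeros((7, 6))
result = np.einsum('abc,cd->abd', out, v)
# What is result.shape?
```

(3, 2, 6)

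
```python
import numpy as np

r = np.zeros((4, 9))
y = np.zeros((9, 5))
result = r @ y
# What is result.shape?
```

(4, 5)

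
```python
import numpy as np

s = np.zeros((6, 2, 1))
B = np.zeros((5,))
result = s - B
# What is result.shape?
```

(6, 2, 5)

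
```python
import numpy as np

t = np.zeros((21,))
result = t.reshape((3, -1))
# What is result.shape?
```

(3, 7)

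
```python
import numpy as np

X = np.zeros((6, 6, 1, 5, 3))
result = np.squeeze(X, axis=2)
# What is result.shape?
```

(6, 6, 5, 3)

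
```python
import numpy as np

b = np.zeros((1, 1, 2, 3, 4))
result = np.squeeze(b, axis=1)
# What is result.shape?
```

(1, 2, 3, 4)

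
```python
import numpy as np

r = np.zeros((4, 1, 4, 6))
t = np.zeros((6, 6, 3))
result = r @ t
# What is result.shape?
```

(4, 6, 4, 3)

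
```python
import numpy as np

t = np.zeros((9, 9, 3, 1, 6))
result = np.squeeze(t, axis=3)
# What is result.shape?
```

(9, 9, 3, 6)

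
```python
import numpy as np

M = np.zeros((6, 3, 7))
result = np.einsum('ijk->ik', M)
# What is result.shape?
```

(6, 7)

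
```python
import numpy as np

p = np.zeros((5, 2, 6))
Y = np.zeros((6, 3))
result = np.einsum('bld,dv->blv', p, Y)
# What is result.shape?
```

(5, 2, 3)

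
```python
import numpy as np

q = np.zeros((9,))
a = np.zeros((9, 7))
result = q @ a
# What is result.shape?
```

(7,)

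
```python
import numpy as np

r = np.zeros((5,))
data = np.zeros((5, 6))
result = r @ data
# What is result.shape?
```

(6,)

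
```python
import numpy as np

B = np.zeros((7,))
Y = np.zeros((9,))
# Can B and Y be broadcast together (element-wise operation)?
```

No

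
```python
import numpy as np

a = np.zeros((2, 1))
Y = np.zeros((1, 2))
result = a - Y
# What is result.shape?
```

(2, 2)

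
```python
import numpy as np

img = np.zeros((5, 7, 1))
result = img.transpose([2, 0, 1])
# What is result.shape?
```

(1, 5, 7)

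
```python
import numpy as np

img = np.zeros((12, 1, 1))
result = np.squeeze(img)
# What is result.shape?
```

(12,)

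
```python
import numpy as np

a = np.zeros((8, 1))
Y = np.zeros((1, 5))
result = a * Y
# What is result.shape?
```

(8, 5)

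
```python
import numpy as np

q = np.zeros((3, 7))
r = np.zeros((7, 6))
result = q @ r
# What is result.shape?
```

(3, 6)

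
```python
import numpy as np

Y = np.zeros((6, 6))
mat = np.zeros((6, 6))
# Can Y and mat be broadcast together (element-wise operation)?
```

Yes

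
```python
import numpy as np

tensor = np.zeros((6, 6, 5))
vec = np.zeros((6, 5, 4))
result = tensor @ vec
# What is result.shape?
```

(6, 6, 4)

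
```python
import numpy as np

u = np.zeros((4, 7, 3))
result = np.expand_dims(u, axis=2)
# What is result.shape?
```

(4, 7, 1, 3)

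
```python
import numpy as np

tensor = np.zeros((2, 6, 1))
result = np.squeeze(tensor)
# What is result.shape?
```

(2, 6)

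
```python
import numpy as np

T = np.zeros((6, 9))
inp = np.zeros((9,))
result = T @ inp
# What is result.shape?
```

(6,)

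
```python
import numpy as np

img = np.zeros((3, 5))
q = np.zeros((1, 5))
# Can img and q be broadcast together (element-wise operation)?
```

Yes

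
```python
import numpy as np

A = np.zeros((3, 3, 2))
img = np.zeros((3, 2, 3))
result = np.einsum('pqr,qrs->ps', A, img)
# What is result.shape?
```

(3, 3)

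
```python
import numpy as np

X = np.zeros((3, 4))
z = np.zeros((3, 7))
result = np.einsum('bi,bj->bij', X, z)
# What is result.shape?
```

(3, 4, 7)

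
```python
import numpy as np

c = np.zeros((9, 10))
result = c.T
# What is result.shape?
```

(10, 9)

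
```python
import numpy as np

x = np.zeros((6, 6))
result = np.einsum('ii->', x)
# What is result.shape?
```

()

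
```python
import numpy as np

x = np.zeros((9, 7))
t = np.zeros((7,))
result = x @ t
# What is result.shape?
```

(9,)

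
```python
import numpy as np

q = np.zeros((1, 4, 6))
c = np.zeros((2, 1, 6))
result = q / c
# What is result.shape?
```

(2, 4, 6)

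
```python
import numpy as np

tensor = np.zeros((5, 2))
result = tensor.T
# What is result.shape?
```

(2, 5)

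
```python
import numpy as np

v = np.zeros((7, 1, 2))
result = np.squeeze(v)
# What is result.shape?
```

(7, 2)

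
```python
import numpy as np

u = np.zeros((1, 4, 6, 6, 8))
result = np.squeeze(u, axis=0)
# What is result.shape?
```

(4, 6, 6, 8)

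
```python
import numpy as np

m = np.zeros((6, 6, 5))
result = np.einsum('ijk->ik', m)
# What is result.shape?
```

(6, 5)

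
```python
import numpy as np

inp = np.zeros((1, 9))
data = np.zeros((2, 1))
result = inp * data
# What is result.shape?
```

(2, 9)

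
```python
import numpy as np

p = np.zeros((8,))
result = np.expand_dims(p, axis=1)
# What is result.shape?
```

(8, 1)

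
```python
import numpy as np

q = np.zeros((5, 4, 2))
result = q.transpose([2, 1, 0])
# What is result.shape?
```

(2, 4, 5)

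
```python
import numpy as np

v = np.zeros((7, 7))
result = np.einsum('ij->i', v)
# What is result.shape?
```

(7,)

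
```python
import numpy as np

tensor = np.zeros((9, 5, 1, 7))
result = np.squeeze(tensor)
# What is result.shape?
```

(9, 5, 7)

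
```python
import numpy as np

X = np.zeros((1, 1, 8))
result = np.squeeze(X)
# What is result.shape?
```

(8,)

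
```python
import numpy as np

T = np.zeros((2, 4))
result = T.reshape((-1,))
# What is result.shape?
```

(8,)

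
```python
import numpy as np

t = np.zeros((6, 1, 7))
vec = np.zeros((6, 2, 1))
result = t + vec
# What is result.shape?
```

(6, 2, 7)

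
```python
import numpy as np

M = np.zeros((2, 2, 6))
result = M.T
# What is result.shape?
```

(6, 2, 2)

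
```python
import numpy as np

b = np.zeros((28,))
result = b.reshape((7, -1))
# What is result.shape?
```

(7, 4)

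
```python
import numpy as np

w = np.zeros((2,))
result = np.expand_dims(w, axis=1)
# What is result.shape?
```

(2, 1)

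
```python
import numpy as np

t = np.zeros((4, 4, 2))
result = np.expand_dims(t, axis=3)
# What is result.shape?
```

(4, 4, 2, 1)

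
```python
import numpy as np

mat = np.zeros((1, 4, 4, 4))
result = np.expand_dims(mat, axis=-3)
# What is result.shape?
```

(1, 4, 1, 4, 4)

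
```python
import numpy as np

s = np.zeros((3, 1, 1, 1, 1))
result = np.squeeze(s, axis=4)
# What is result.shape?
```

(3, 1, 1, 1)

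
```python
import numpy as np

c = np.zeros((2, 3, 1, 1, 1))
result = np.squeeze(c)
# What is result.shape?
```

(2, 3)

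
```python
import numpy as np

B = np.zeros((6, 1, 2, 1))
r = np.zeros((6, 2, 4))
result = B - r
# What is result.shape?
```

(6, 6, 2, 4)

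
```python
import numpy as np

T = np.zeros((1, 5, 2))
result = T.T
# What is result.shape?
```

(2, 5, 1)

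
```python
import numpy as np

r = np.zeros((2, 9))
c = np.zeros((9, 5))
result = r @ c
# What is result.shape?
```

(2, 5)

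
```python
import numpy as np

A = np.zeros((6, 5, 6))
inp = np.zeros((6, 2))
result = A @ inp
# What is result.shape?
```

(6, 5, 2)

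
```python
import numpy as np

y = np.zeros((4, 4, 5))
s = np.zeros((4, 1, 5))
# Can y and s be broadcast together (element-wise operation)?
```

Yes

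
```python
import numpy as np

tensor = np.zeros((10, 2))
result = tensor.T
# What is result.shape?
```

(2, 10)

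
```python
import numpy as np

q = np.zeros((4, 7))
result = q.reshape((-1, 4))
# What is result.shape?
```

(7, 4)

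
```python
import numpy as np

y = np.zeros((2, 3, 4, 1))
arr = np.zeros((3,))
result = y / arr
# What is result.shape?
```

(2, 3, 4, 3)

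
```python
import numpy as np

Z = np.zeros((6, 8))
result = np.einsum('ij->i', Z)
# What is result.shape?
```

(6,)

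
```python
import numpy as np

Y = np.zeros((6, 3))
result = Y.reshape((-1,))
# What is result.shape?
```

(18,)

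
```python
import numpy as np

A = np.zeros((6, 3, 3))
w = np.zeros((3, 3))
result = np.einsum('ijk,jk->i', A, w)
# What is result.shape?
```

(6,)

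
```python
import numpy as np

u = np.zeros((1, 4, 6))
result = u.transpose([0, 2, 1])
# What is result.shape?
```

(1, 6, 4)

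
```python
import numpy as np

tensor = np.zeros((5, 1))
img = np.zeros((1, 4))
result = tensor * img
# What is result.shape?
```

(5, 4)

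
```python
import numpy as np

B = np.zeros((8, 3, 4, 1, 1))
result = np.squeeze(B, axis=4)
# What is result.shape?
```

(8, 3, 4, 1)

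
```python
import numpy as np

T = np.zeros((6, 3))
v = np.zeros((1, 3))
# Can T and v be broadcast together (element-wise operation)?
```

Yes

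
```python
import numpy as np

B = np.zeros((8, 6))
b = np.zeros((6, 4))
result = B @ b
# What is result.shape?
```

(8, 4)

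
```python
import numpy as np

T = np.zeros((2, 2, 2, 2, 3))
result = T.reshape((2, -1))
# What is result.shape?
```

(2, 24)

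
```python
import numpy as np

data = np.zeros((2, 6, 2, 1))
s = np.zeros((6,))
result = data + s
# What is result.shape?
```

(2, 6, 2, 6)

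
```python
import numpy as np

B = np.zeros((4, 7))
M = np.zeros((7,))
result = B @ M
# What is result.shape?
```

(4,)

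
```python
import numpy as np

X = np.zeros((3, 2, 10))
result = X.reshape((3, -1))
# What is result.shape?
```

(3, 20)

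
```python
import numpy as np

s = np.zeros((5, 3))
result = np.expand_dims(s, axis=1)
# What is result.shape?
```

(5, 1, 3)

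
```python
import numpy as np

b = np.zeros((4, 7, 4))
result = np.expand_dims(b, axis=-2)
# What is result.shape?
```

(4, 7, 1, 4)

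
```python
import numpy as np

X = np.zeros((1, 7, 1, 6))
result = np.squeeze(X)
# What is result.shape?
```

(7, 6)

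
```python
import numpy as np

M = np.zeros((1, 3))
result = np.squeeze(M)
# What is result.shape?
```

(3,)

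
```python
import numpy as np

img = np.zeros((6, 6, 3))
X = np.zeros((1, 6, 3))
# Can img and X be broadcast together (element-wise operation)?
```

Yes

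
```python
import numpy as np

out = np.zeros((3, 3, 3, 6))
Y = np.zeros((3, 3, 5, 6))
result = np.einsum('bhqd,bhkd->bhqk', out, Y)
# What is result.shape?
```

(3, 3, 3, 5)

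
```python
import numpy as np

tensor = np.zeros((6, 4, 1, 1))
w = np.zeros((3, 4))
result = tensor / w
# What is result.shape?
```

(6, 4, 3, 4)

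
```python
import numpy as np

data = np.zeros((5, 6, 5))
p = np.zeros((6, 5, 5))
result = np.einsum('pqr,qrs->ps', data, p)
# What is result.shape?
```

(5, 5)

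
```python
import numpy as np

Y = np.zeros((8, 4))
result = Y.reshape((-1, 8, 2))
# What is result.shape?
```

(2, 8, 2)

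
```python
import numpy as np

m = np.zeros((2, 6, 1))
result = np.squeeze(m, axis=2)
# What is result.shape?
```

(2, 6)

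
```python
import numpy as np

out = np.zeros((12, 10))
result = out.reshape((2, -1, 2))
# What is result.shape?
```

(2, 30, 2)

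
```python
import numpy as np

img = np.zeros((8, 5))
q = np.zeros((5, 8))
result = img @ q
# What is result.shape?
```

(8, 8)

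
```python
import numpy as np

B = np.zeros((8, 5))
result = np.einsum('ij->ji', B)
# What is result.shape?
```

(5, 8)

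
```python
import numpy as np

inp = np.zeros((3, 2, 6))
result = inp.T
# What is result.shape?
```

(6, 2, 3)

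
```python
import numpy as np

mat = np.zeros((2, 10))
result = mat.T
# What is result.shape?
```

(10, 2)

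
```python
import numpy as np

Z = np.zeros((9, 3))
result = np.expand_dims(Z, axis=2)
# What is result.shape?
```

(9, 3, 1)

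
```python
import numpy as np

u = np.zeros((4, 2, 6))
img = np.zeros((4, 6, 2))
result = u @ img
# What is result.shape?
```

(4, 2, 2)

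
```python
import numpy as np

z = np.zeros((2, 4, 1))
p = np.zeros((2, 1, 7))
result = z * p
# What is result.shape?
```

(2, 4, 7)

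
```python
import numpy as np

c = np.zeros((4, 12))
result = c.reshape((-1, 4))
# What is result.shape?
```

(12, 4)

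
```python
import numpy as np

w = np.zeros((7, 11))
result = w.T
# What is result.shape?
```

(11, 7)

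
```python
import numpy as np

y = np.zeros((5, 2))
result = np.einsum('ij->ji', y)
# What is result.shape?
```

(2, 5)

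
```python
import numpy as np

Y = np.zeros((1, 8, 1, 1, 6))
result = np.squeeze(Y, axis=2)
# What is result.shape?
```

(1, 8, 1, 6)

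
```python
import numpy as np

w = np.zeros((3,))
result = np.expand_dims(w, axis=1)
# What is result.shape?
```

(3, 1)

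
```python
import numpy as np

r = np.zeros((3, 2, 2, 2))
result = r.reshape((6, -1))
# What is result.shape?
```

(6, 4)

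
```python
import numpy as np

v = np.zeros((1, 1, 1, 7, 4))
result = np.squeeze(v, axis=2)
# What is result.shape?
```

(1, 1, 7, 4)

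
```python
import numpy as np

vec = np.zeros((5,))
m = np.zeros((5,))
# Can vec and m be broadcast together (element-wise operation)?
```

Yes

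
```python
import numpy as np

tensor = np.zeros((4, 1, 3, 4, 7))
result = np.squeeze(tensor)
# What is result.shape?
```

(4, 3, 4, 7)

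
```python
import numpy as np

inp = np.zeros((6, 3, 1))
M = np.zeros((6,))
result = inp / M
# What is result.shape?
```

(6, 3, 6)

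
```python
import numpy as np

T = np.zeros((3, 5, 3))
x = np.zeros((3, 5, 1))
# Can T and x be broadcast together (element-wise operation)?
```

Yes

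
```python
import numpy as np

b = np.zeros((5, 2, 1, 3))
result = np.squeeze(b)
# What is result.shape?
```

(5, 2, 3)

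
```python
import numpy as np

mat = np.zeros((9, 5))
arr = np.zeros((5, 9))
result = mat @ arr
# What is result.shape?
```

(9, 9)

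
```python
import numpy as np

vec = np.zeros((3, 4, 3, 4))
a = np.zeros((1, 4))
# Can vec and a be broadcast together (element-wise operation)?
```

Yes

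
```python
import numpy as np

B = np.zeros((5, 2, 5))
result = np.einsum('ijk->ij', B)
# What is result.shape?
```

(5, 2)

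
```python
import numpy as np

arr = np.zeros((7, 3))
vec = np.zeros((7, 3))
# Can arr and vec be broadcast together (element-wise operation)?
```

Yes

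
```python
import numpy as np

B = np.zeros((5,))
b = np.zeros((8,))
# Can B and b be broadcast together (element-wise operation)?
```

No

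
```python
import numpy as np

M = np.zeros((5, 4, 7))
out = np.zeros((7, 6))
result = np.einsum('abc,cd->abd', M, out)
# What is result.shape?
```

(5, 4, 6)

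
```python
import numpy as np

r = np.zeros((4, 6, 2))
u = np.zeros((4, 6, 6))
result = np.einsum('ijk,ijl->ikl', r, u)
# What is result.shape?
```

(4, 2, 6)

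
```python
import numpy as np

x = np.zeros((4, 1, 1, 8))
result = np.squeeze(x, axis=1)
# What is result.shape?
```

(4, 1, 8)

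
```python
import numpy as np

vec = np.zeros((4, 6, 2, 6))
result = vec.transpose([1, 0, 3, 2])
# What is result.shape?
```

(6, 4, 6, 2)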